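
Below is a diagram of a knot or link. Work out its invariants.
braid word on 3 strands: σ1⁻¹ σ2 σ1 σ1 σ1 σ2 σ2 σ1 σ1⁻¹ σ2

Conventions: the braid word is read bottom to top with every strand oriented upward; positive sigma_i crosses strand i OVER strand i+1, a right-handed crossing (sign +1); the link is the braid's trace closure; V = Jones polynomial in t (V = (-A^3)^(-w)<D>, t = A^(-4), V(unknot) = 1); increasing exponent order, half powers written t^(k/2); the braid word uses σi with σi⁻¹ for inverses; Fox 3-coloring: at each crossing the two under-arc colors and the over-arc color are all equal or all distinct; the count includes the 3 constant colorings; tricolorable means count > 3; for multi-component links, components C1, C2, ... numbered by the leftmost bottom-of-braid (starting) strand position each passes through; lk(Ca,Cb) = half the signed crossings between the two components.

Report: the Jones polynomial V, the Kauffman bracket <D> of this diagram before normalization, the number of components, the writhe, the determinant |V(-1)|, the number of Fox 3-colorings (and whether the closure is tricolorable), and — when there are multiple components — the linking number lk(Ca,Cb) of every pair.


Jones polynomial: V(t) = t^2 - t^3 + 3t^4 - 3t^5 + 3t^6 - 3t^7 + 2t^8 - t^9
<D> = -A^-18 + 2A^-14 - 3A^-10 + 3A^-6 - 3A^-2 + 3A^2 - A^6 + A^10; writhe +6
components 1, writhe +6 (10 crossings)
3-colorings: 3 of 3^10, det 17 — not tricolorable
note: w = +6 (over 10 crossings) is diagram-only; (-A^3)^(-6) removes it from V


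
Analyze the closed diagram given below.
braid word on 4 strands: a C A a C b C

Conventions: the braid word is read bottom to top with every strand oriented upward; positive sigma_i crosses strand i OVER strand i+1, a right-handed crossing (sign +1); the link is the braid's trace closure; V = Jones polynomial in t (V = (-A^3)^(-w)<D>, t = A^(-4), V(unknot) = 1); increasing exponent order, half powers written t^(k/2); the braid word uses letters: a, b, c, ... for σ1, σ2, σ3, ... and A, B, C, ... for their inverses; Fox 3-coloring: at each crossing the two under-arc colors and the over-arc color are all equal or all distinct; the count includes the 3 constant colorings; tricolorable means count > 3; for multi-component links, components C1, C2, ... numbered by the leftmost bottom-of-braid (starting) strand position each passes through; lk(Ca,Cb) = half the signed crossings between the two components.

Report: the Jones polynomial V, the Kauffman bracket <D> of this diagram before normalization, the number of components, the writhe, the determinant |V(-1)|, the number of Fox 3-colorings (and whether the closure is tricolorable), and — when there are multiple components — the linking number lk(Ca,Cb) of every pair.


V = -t^-4 + t^-3 + t^-1
<D> = -A - A^9 + A^13 (w = -1)
1 component over 7 crossings, w = -1
9 Fox colorings among 3^7, |V(-1)| = 3: tricolorable
why: w = -1 (over 7 crossings) is diagram-only; (-A^3)^(1) removes it from V


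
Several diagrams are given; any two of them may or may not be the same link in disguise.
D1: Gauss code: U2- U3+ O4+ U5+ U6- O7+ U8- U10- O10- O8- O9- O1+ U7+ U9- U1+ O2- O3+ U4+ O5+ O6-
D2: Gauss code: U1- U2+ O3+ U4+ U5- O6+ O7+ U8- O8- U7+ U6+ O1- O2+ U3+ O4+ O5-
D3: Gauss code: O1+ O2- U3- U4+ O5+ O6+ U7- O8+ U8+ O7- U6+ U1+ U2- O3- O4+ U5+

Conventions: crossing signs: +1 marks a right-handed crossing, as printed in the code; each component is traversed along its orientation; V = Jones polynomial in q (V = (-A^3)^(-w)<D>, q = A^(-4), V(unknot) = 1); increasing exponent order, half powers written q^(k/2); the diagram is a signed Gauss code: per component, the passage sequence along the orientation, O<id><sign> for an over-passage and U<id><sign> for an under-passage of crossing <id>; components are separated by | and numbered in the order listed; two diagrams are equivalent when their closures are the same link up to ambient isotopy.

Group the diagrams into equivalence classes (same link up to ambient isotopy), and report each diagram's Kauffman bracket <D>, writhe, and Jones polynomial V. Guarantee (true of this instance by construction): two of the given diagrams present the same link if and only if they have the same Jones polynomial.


equivalence classes: {D1, D2, D3}
D1 (bracket 1; 10 crossings at w = 0): V = 1
V(D2) = 1  (w +2, c 8, <D> = A^6)
V(D3) = 1  [8 crossings, <D> = A^6, w = +2]
key observation: one V(q) for all 3 diagrams — one class (guaranteed)


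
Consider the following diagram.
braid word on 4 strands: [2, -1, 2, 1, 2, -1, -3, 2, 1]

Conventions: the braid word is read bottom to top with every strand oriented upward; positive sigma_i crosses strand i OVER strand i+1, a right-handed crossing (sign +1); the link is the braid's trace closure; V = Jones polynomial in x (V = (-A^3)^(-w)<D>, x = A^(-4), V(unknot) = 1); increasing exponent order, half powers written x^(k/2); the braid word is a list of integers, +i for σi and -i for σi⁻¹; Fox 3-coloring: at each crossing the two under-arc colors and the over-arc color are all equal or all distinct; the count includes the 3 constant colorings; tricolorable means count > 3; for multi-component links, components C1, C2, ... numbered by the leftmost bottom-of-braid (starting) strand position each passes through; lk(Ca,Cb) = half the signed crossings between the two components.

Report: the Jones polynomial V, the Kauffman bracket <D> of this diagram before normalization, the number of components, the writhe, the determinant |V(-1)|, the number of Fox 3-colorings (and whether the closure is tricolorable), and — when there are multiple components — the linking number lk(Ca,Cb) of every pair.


V(x) = x + x^3 - x^4
bracket: A^-7 - A^-3 - A^5, w = +3
1 component, writhe +3, over 9 crossings
det 3, colorings 9 of 3^9 — tricolorable
observation: V spans 3 powers of x: at least 3 crossings in any diagram


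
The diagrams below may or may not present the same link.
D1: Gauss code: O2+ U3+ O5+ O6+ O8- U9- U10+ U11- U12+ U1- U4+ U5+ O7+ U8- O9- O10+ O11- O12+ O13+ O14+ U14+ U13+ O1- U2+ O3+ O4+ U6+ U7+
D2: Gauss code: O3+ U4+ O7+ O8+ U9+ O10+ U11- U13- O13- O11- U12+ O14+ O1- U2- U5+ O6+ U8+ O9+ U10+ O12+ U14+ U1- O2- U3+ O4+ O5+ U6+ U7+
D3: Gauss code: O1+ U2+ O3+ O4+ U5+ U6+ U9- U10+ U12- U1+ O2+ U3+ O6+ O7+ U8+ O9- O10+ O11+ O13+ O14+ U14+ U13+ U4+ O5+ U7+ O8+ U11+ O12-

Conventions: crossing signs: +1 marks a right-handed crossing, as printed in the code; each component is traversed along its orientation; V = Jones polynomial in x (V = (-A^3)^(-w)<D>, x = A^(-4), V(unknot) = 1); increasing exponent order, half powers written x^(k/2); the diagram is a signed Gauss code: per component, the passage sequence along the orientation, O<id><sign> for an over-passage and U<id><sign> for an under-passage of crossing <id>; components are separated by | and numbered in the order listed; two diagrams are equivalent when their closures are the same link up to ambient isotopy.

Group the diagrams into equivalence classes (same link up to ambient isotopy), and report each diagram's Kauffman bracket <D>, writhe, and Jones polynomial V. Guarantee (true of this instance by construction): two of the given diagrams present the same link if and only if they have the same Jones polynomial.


classes: {D1} | {D2, D3}
V(D1) = x - x^2 + 2x^3 - x^4 + x^5 - x^6  [14 crossings, <D> = -A^-6 + A^-2 - A^2 + 2A^6 - A^10 + A^14, w = +6]
V(D2) = x^3 + x^5 - x^8  (w +6, c 14, <D> = -A^-14 + A^-2 + A^6)
V(D3) = x^3 + x^5 - x^8  (w +10, c 14, <D> = -A^-2 + A^10 + A^18)
insight: V(x) takes 2 values over 3 diagrams, fixing the grouping


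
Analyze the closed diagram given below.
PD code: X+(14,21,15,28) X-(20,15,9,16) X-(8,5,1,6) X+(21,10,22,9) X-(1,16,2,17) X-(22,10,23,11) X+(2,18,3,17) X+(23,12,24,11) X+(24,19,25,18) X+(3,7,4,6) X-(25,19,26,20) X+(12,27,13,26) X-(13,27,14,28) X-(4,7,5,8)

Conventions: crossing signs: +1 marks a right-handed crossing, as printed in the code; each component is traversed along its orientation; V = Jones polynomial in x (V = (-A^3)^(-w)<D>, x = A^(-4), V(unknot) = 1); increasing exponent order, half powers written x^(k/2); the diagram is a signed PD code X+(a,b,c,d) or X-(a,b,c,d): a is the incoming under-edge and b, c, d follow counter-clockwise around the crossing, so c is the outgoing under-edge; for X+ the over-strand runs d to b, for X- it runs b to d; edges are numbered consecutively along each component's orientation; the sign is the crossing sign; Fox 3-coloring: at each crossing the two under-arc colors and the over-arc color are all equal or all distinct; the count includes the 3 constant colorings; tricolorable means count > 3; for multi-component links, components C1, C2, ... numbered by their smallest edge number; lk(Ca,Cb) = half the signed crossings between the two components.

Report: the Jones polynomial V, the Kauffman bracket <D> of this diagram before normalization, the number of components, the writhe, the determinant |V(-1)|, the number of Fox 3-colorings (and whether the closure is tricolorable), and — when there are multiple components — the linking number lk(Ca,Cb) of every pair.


Jones polynomial: V(x) = 1 + x + x^2 + x^3
<D> = A^-12 + A^-8 + A^-4 + 1; writhe 0
components 3, writhe 0 (14 crossings)
linking number lk(C1,C2) = 0
lk(C1,C3): 0
lk(C2,C3) = +1
3-colorings: 9 of 3^14, det 0 — tricolorable
note: det 0 = |V(-1)|; divisible by 3, so tricolorable


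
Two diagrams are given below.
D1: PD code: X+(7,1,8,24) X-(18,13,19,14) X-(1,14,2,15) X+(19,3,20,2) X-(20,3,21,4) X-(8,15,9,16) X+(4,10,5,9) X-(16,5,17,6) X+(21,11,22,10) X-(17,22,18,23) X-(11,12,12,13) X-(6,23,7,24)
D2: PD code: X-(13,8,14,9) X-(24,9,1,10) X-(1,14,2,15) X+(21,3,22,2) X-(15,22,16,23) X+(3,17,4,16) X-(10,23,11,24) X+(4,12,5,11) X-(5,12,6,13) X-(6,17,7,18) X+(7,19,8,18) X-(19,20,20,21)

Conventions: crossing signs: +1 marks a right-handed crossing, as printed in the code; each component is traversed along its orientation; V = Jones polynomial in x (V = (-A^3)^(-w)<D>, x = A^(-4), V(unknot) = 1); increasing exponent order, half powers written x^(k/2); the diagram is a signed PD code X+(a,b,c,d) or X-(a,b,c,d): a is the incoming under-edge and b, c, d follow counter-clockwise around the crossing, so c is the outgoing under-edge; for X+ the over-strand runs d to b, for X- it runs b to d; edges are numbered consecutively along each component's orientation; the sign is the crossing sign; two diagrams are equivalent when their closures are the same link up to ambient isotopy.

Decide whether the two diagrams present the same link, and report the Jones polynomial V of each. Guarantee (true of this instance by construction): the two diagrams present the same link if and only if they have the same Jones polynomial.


equivalent: no
D1 (bracket A^-12; 12 crossings at w = -4): V = 1
V(D2) = x^-5 - 2x^-4 + 2x^-3 - 2x^-2 + 2x^-1 - 1 + x  (w -4, c 12, <D> = A^-16 - A^-12 + 2A^-8 - 2A^-4 + 2 - 2A^4 + A^8)
key observation: 2 values of V(x) split the 2 diagrams


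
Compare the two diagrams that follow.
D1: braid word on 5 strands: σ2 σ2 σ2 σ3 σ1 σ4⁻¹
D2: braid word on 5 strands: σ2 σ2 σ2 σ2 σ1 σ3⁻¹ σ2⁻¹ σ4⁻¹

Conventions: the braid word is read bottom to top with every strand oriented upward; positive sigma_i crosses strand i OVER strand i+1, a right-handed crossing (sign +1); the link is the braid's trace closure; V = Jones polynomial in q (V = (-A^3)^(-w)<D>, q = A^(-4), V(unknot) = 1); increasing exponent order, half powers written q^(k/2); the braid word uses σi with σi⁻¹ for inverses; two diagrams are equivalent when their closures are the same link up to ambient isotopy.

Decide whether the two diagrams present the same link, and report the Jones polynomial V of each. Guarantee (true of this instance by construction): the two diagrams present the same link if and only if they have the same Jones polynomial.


equivalent: yes
D1 (bracket -A^-4 + 1 + A^8; 6 crossings at w = +4): V = q + q^3 - q^4
V(D2) = q + q^3 - q^4  (w +2, c 8, <D> = -A^-10 + A^-6 + A^2)
key observation: all 2 diagrams share one V(q), hence one class


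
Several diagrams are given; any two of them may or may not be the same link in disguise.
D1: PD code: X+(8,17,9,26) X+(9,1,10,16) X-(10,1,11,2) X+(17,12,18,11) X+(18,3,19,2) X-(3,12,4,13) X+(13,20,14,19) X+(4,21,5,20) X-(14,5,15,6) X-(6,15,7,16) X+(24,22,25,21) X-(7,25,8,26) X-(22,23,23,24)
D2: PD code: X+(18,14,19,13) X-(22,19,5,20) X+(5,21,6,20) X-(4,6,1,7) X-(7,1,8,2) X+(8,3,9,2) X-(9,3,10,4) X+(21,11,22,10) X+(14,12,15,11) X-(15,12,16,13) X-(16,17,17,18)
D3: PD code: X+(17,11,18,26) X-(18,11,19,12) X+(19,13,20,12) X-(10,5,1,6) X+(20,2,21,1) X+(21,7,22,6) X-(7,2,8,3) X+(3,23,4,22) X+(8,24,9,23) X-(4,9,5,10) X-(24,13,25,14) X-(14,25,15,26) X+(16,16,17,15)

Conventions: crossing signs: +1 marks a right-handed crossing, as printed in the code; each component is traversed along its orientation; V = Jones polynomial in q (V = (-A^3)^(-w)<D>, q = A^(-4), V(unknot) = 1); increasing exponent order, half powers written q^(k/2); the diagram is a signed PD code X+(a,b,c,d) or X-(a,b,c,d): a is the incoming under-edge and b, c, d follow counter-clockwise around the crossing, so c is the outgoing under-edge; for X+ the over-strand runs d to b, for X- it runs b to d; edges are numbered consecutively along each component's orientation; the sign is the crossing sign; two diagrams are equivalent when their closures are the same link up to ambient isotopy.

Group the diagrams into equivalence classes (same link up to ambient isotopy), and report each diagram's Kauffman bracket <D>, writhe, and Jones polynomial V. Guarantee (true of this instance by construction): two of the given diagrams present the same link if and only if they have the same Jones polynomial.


equivalence classes: {D1, D3} | {D2}
D1 (bracket A^-11 + A^-3 + A^5 - A^9; 13 crossings at w = +1): V = q^(-3/2) - q^(-1/2) - q^(3/2) - q^(7/2)
V(D2) = -q^(-5/2) - q^(-1/2)  [11 crossings, <D> = A^-1 + A^7, w = -1]
V(D3) = q^(-3/2) - q^(-1/2) - q^(3/2) - q^(7/2)  [13 crossings, <D> = A^-11 + A^-3 + A^5 - A^9, w = +1]
key observation: 2 values of V(q) split the 3 diagrams


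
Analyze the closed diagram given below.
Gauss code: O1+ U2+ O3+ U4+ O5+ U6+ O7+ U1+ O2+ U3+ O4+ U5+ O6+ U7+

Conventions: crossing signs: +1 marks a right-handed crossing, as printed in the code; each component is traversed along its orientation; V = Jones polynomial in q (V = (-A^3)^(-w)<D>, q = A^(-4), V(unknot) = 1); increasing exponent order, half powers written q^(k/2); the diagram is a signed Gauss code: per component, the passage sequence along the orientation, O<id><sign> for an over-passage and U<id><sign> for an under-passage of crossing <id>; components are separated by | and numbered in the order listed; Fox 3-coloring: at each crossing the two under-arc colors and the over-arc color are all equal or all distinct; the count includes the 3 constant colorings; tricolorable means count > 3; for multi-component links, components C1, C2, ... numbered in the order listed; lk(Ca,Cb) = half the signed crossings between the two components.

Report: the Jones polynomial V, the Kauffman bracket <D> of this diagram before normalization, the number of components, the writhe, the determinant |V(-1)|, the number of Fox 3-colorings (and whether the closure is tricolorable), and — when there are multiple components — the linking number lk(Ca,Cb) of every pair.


V(q) = q^3 + q^5 - q^6 + q^7 - q^8 + q^9 - q^10
bracket: A^-19 - A^-15 + A^-11 - A^-7 + A^-3 - A - A^9, w = +7
1 component, writhe +7, over 7 crossings
det 7, colorings 3 of 3^7 — not tricolorable
observation: |V(-1)| = 7: so not tricolorable, since 3 does not divide 7


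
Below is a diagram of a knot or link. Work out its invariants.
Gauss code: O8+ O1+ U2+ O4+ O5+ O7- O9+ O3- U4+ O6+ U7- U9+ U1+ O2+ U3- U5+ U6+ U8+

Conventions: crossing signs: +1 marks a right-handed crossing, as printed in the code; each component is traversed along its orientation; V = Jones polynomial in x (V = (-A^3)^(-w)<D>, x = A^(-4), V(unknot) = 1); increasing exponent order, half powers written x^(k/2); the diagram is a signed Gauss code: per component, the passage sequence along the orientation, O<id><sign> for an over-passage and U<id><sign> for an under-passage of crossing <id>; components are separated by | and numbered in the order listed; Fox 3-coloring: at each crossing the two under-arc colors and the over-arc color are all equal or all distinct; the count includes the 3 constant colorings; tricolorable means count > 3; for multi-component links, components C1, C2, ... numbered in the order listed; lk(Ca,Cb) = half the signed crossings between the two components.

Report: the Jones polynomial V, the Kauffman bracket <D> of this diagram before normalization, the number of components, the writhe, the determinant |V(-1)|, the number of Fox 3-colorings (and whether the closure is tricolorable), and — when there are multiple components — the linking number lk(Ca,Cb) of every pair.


Jones polynomial: V(x) = x + x^3 - x^4
<D> = A^-1 - A^3 - A^11; writhe +5
components 1, writhe +5 (9 crossings)
3-colorings: 9 of 3^9, det 3 — tricolorable
note: w = +5 (over 9 crossings) is diagram-only; (-A^3)^(-5) removes it from V


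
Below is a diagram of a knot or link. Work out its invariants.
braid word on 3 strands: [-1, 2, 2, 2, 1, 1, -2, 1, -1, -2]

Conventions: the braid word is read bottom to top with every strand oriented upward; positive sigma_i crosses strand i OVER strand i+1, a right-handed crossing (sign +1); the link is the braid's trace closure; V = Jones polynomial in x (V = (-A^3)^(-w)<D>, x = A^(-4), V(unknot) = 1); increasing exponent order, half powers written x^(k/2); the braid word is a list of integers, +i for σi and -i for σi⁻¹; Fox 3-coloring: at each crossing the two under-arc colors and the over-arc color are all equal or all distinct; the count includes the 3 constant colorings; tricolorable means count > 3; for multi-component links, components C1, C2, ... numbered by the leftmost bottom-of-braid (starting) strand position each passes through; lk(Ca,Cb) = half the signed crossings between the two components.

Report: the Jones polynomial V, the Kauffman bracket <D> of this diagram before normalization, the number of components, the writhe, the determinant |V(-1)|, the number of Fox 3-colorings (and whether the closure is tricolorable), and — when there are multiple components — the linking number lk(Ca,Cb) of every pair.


V(x) = x^-1 - 1 + 2x - 2x^2 + 2x^3 - 2x^4 + x^5
bracket: A^-14 - 2A^-10 + 2A^-6 - 2A^-2 + 2A^2 - A^6 + A^10, w = +2
1 component, writhe +2, over 10 crossings
det 11, colorings 3 of 3^10 — not tricolorable
observation: |V(-1)| = 11: so not tricolorable, since 3 does not divide 11


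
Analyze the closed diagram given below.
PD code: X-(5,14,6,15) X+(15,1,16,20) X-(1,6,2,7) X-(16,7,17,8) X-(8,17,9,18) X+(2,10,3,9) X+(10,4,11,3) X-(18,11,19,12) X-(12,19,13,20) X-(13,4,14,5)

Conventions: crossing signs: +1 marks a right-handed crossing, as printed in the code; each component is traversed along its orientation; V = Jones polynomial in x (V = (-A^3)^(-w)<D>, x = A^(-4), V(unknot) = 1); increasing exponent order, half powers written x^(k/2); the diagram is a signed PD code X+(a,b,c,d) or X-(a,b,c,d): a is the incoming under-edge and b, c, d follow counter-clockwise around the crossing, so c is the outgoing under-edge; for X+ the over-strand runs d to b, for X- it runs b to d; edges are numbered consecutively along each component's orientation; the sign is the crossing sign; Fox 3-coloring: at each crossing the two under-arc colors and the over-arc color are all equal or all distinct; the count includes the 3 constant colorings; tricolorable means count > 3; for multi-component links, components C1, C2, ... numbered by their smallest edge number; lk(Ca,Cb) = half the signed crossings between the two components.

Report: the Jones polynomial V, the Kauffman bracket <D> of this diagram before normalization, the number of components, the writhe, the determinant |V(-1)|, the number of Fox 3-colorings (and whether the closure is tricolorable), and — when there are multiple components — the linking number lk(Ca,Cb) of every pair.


Jones polynomial: V(x) = -x^-8 + 3x^-7 - 5x^-6 + 6x^-5 - 7x^-4 + 7x^-3 - 5x^-2 + 4x^-1 - 1
<D> = -A^-12 + 4A^-8 - 5A^-4 + 7 - 7A^4 + 6A^8 - 5A^12 + 3A^16 - A^20; writhe -4
components 1, writhe -4 (10 crossings)
3-colorings: 9 of 3^10, det 39 — tricolorable
note: |V(-1)| = 39: so tricolorable, since 3 divides 39


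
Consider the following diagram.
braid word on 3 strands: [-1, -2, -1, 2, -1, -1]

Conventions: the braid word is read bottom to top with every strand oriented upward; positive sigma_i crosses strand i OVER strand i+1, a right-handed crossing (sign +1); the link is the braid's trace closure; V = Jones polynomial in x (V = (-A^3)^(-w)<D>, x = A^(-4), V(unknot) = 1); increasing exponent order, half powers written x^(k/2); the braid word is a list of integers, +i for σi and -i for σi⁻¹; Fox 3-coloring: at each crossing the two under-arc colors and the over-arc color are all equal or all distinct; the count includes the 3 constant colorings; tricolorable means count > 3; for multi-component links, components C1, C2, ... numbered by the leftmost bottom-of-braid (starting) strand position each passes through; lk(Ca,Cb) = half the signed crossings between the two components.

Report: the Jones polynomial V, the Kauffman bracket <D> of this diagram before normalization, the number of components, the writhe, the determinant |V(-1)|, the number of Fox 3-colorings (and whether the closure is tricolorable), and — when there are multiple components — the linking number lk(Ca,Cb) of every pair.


V = -x^-4 + x^-3 + x^-1
<D> = A^-8 + 1 - A^4 (w = -4)
1 component over 6 crossings, w = -4
9 Fox colorings among 3^6, |V(-1)| = 3: tricolorable
why: V spans 3 powers of x: at least 3 crossings in any diagram


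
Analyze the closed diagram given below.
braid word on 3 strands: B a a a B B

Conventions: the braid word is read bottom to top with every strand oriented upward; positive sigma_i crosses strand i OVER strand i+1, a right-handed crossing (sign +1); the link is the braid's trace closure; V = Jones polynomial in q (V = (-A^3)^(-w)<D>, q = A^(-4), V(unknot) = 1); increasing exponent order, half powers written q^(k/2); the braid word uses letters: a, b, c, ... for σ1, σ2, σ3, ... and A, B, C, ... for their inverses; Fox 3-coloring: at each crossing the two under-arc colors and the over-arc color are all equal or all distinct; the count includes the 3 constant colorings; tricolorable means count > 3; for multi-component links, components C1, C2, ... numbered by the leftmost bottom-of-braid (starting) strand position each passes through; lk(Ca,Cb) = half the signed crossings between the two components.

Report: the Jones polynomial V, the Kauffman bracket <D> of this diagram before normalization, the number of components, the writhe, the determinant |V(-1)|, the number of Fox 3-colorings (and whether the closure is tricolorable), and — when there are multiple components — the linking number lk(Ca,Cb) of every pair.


V(q) = -q^-3 + q^-2 - q^-1 + 3 - q + q^2 - q^3
bracket: -A^-12 + A^-8 - A^-4 + 3 - A^4 + A^8 - A^12, w = 0
1 component, writhe 0, over 6 crossings
det 9, colorings 27 of 3^6 — tricolorable
observation: palindromic: swapping q for 1/q fixes V


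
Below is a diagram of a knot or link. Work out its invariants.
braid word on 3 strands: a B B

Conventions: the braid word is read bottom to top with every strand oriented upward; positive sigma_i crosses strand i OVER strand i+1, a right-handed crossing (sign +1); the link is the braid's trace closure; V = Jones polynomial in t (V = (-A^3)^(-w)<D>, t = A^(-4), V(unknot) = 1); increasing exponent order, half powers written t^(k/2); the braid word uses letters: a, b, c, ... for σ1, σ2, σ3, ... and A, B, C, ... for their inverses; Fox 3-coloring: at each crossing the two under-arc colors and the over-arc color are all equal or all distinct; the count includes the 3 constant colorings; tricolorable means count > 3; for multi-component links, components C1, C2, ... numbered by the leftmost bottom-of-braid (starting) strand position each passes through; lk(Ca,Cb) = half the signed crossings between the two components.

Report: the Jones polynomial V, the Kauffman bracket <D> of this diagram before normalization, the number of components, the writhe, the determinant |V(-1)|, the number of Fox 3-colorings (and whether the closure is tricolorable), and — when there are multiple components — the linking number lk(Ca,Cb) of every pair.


V(t) = -t^(-5/2) - t^(-1/2)
bracket: A^-1 + A^7, w = -1
2 components, writhe -1, over 3 crossings
lk(C1,C2) = -1
det 2, colorings 3 of 3^3 — not tricolorable
observation: w = -1 (over 3 crossings) is diagram-only; (-A^3)^(1) removes it from V


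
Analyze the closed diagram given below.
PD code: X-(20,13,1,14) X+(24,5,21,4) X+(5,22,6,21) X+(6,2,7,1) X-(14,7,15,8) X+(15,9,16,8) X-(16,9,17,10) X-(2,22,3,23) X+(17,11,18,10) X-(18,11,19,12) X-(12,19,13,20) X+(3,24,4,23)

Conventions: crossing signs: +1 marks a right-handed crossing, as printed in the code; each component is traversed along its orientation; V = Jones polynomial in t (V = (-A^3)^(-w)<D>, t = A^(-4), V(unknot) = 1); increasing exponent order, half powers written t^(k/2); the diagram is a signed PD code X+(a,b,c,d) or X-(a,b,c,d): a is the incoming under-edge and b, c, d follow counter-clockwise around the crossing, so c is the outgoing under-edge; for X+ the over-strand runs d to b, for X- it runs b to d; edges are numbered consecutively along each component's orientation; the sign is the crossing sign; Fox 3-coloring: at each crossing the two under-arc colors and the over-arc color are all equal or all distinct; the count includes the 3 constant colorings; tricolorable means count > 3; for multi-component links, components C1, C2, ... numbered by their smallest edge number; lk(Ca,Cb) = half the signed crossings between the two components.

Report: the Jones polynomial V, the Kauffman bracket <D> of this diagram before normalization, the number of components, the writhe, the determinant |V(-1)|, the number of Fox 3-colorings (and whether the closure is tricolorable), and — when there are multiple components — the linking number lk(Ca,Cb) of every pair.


Jones polynomial: V(t) = t^(-7/2) - t^(-5/2) + t^(-3/2) - 2t^(-1/2) - t^(3/2)
<D> = -A^-6 - 2A^2 + A^6 - A^10 + A^14; writhe 0
components 2, writhe 0 (12 crossings)
linking number lk(C1,C2) = +1
3-colorings: 9 of 3^12, det 6 — tricolorable
note: w = 0 (over 12 crossings) is diagram-only; (-A^3)^(0) removes it from V


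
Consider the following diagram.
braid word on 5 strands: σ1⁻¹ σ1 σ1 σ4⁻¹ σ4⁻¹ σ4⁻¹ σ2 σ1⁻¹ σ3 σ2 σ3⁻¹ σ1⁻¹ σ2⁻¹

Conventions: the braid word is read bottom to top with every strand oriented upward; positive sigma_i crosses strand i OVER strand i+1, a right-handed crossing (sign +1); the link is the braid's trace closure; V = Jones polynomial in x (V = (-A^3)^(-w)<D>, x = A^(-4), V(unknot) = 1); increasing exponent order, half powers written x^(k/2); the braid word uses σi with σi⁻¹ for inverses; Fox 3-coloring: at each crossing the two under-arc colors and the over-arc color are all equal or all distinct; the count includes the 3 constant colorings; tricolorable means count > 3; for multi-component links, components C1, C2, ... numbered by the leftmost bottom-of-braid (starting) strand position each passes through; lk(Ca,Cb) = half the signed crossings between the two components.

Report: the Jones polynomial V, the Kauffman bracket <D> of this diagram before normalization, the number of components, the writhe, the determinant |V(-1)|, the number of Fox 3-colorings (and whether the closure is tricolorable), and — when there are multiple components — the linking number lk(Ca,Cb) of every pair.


Jones polynomial: V(x) = x^(-13/2) - x^(-11/2) + x^(-9/2) - 2x^(-7/2) - x^(-3/2)
<D> = A^-3 + 2A^5 - A^9 + A^13 - A^17; writhe -3
components 2, writhe -3 (13 crossings)
linking number lk(C1,C2) = -1
3-colorings: 9 of 3^13, det 6 — tricolorable
note: summing lk over 1 pair gives -1


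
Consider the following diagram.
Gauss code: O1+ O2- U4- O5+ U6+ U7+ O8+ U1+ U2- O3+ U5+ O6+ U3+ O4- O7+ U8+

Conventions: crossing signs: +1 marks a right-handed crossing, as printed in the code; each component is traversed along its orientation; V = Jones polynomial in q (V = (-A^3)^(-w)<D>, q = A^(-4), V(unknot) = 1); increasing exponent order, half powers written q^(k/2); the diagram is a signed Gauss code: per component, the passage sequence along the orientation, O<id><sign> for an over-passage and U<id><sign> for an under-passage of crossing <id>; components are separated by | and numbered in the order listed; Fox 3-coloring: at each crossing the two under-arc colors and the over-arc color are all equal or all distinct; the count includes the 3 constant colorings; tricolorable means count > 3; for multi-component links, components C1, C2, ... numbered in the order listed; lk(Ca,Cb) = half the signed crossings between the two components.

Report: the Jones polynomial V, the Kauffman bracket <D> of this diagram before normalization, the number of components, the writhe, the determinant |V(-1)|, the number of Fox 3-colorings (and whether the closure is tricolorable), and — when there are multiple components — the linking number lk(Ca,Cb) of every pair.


V(q) = q - q^2 + 2q^3 - q^4 + q^5 - q^6
bracket: -A^-12 + A^-8 - A^-4 + 2 - A^4 + A^8, w = +4
1 component, writhe +4, over 8 crossings
det 7, colorings 3 of 3^8 — not tricolorable
observation: |V(-1)| = 7: so not tricolorable, since 3 does not divide 7


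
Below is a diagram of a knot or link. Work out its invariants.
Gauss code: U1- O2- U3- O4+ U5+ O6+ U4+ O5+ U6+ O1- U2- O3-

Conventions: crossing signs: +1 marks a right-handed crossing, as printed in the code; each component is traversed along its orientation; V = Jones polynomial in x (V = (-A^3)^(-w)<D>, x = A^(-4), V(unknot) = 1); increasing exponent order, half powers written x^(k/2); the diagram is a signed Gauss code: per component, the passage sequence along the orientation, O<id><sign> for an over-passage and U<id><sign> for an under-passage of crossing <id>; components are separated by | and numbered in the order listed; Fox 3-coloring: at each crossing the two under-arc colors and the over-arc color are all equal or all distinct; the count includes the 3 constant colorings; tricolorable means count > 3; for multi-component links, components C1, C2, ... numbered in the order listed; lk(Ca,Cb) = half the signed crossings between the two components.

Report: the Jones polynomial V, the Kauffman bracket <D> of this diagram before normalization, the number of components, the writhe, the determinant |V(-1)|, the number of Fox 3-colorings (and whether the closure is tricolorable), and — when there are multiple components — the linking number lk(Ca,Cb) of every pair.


Jones polynomial: V(x) = -x^-3 + x^-2 - x^-1 + 3 - x + x^2 - x^3
<D> = -A^-12 + A^-8 - A^-4 + 3 - A^4 + A^8 - A^12; writhe 0
components 1, writhe 0 (6 crossings)
3-colorings: 27 of 3^6, det 9 — tricolorable
note: palindromic: swapping x for 1/x fixes V


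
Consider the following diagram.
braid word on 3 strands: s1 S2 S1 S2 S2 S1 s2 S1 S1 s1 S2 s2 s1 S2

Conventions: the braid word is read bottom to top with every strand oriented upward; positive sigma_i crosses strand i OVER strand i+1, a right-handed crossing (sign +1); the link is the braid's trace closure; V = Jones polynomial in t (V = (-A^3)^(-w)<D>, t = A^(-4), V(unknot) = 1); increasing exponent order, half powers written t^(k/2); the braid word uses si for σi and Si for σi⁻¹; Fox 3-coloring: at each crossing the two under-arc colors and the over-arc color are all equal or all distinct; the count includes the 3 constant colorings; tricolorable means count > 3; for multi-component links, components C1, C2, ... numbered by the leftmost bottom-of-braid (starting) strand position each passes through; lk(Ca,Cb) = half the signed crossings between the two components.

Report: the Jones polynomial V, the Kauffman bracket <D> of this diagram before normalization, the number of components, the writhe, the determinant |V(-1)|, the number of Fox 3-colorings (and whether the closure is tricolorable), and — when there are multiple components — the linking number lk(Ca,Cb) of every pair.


V(t) = -t^-4 + t^-3 + t^-1
bracket: A^-8 + 1 - A^4, w = -4
1 component, writhe -4, over 14 crossings
det 3, colorings 9 of 3^14 — tricolorable
observation: the word shrinks to σ1 σ2⁻¹ σ1⁻¹ σ2⁻¹ σ2⁻¹ σ1⁻¹ after cancelling


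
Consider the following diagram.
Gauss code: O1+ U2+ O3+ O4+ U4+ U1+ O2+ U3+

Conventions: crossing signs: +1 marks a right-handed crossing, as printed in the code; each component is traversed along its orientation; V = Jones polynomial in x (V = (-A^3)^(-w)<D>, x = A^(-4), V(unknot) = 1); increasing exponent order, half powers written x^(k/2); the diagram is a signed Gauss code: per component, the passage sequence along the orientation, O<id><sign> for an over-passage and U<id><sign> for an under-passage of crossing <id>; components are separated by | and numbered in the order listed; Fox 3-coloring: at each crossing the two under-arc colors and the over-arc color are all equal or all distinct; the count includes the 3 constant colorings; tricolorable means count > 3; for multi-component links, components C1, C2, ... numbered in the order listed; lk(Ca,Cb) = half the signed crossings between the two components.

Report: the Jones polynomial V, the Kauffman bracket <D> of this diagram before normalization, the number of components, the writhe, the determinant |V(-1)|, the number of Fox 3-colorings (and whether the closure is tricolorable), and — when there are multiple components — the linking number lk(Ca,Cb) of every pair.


V = x + x^3 - x^4
<D> = -A^-4 + 1 + A^8 (w = +4)
1 component over 4 crossings, w = +4
9 Fox colorings among 3^4, |V(-1)| = 3: tricolorable
why: the span of V is 3, forcing >= 3 crossings in any diagram


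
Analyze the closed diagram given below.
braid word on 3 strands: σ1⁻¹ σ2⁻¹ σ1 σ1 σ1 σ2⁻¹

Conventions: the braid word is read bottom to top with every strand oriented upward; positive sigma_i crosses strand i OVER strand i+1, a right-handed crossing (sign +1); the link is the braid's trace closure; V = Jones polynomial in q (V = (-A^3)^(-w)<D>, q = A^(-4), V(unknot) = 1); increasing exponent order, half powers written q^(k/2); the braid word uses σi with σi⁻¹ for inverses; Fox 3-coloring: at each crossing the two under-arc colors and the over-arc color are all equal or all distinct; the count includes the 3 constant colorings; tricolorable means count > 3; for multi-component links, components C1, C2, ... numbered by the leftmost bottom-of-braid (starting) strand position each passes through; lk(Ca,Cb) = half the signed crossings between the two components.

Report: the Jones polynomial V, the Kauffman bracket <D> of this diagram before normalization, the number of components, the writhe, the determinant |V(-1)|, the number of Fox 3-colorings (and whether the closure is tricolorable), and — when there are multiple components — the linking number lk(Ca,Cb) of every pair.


V(q) = 1
bracket: 1, w = 0
1 component, writhe 0, over 6 crossings
det 1, colorings 3 of 3^6 — not tricolorable
observation: |V(-1)| = 1: so not tricolorable, since 3 does not divide 1


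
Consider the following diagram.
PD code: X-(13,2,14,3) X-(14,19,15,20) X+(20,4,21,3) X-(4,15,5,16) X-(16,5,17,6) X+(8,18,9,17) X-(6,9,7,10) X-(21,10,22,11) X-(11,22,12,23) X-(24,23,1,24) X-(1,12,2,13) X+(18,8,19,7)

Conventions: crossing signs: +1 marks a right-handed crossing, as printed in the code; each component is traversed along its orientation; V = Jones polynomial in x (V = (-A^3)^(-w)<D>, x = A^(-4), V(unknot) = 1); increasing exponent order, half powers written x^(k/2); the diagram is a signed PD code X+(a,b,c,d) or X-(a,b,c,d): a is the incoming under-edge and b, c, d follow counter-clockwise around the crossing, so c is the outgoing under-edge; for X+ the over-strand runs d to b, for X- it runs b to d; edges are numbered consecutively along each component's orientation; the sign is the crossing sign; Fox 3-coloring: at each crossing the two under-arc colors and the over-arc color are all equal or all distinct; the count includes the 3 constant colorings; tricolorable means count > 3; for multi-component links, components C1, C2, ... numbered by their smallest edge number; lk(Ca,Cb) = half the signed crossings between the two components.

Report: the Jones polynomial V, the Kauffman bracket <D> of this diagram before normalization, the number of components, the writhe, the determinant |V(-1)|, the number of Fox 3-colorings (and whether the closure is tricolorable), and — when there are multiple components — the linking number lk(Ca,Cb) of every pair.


Jones polynomial: V(x) = x^-10 - 3x^-9 + 6x^-8 - 9x^-7 + 10x^-6 - 11x^-5 + 10x^-4 - 7x^-3 + 5x^-2 - 2x^-1 + 1
<D> = A^-18 - 2A^-14 + 5A^-10 - 7A^-6 + 10A^-2 - 11A^2 + 10A^6 - 9A^10 + 6A^14 - 3A^18 + A^22; writhe -6
components 1, writhe -6 (12 crossings)
3-colorings: 3 of 3^12, det 65 — not tricolorable
note: |V(-1)| = 65: so not tricolorable, since 3 does not divide 65


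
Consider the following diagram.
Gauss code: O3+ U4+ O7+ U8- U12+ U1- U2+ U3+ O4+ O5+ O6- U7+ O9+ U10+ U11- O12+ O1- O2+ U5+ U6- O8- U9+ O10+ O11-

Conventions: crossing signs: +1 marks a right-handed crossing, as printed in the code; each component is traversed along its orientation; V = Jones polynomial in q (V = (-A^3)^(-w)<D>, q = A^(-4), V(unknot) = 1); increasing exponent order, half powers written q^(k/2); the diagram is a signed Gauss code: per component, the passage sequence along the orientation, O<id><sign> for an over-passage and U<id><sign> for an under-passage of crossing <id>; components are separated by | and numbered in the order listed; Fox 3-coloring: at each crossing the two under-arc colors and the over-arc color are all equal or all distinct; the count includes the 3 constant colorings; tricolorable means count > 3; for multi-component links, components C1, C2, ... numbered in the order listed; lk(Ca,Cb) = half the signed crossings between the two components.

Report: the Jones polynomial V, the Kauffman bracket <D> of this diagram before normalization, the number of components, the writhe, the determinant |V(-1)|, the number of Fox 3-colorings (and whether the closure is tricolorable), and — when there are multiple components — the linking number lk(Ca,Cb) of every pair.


V(q) = q + q^3 - q^4
bracket: -A^-4 + 1 + A^8, w = +4
1 component, writhe +4, over 12 crossings
det 3, colorings 9 of 3^12 — tricolorable
observation: w = +4 (over 12 crossings) is diagram-only; (-A^3)^(-4) removes it from V


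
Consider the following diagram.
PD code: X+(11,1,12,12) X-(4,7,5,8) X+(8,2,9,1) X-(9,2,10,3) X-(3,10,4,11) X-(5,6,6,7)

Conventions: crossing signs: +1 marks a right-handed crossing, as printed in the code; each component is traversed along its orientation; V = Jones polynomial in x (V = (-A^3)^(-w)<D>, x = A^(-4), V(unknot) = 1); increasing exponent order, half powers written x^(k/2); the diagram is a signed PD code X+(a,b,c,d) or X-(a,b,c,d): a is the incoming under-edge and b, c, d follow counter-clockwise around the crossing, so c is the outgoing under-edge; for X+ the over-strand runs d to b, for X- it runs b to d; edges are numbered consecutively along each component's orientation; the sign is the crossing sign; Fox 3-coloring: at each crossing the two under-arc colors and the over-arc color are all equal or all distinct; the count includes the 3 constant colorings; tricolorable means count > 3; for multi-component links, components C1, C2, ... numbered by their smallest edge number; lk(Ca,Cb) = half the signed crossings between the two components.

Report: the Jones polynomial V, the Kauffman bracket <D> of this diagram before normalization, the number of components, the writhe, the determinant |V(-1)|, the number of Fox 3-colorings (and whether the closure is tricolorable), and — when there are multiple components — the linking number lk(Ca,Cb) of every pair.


V = 1
<D> = A^-6 (w = -2)
1 component over 6 crossings, w = -2
3 Fox colorings among 3^6, |V(-1)| = 1: not tricolorable
why: w = -2 (over 6 crossings) is diagram-only; (-A^3)^(2) removes it from V
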